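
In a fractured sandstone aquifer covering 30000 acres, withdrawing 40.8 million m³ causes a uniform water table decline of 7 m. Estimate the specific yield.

A = 30000 acres = 1.214 × 10^8 m²
ΔV = 40.8 million m³ = 4.08 × 10^7 m³
Sy = ΔV / (A × Δh) = 4.08 × 10^7 m³ / (1.214 × 10^8 m² × 7 m) = 0.04801

Sy ≈ 0.048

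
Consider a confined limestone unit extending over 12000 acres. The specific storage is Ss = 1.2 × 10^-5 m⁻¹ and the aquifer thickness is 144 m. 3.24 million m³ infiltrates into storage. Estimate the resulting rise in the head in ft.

Δh ≈ 127 ft

S = Ss × b = 1.2 × 10^-5 m⁻¹ × 144 m = 1.728 × 10^-3
A = 12000 acres = 4.856 × 10^7 m²
ΔV = 3.24 million m³ = 3.24 × 10^6 m³
Δh = ΔV / (S × A) = 3.24 × 10^6 m³ / (0.001728 × 4.856 × 10^7 m²) = 38.61 m
Δh = 38.61 m = 126.7 ft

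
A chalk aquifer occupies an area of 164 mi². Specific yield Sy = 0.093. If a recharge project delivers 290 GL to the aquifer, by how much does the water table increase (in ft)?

Δh ≈ 24.1 ft

A = 164 mi² = 4.248 × 10^8 m²
ΔV = 290 GL = 2.9 × 10^8 m³
Δh = ΔV / (Sy × A) = 2.9 × 10^8 m³ / (0.093 × 4.248 × 10^8 m²) = 7.341 m
Δh = 7.341 m = 24.09 ft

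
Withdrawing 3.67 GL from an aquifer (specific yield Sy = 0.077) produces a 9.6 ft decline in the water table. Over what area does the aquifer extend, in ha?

A ≈ 1630 ha

Δh = 9.6 ft = 2.926 m
ΔV = 3.67 GL = 3.67 × 10^6 m³
A = ΔV / (Sy × Δh) = 3.67 × 10^6 / (0.077 × 2.926) = 1.629 × 10^7 m²
A = 1.629 × 10^7 m² = 1629 ha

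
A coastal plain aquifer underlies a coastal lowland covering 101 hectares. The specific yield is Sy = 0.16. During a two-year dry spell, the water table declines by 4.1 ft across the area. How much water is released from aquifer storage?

A = 101 hectares = 1.01 × 10^6 m²
Δh = 4.1 ft = 1.25 m
ΔV = Sy × A × Δh = 0.16 × 1.01 × 10^6 m² × 1.25 m = 2.019 × 10^5 m³

ΔV ≈ 2.02 × 10^5 m³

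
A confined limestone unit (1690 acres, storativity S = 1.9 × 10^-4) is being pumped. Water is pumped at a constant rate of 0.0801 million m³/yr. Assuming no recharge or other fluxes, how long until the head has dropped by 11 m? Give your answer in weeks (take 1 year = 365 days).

A = 1690 acres = 6.839 × 10^6 m²
ΔV = S × A × Δh = 1.9 × 10^-4 × 6.839 × 10^6 × 11 = 14290 m³
Q = 0.0801 million m³/yr = 219.5 m³/d
t = ΔV / Q = 14290 m³ / 219.5 m³/d = 65.13 d
t = 65.13 d ≈ 9.305 weeks

t ≈ 9.3 weeks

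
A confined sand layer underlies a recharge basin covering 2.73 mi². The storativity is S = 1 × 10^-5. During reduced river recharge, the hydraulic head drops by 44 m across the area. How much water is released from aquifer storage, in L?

ΔV ≈ 3.11 × 10^6 L

A = 2.73 mi² = 7.071 × 10^6 m²
ΔV = S × A × Δh = 1 × 10^-5 × 7.071 × 10^6 m² × 44 m = 3111 m³
ΔV = 3111 m³ = 3.111 × 10^6 L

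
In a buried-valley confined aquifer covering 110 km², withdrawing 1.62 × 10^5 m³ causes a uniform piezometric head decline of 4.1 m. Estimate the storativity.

A = 110 km² = 1.1 × 10^8 m²
S = ΔV / (A × Δh) = 1.62 × 10^5 m³ / (1.1 × 10^8 m² × 4.1 m) = 3.592 × 10^-4

S ≈ 3.6 × 10^-4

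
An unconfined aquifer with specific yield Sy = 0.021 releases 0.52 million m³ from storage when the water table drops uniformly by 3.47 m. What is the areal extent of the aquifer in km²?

A ≈ 7.14 km²

ΔV = 0.52 million m³ = 5.2 × 10^5 m³
A = ΔV / (Sy × Δh) = 5.2 × 10^5 / (0.021 × 3.47) = 7.136 × 10^6 m²
A = 7.136 × 10^6 m² = 7.136 km²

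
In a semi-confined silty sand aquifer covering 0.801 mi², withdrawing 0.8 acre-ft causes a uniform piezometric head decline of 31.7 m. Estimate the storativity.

A = 0.801 mi² = 2.075 × 10^6 m²
ΔV = 0.8 acre-ft = 986.8 m³
S = ΔV / (A × Δh) = 986.8 m³ / (2.075 × 10^6 m² × 31.7 m) = 1.5 × 10^-5

S ≈ 1.5 × 10^-5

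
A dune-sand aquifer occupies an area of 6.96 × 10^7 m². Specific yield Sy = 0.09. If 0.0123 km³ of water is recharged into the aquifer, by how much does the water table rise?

Δh ≈ 1.96 m

ΔV = 0.0123 km³ = 1.23 × 10^7 m³
Δh = ΔV / (Sy × A) = 1.23 × 10^7 m³ / (0.09 × 6.96 × 10^7 m²) = 1.964 m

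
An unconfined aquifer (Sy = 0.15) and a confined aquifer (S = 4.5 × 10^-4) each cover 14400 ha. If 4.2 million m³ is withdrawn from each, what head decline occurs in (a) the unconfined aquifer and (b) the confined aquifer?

Δh_u ≈ 0.194 m; Δh_c ≈ 64.8 m

A = 14400 ha = 1.44 × 10^8 m²
ΔV = 4.2 million m³ = 4.2 × 10^6 m³
Unconfined: Δh_u = ΔV/(Sy·A) = 4.2 × 10^6/(0.15 × 1.44 × 10^8) = 0.1944 m
Confined: Δh_c = ΔV/(S·A) = 4.2 × 10^6/(4.5 × 10^-4 × 1.44 × 10^8) = 64.81 m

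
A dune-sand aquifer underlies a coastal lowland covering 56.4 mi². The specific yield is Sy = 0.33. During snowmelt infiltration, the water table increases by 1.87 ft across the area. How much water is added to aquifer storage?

A = 56.4 mi² = 1.461 × 10^8 m²
Δh = 1.87 ft = 0.57 m
ΔV = Sy × A × Δh = 0.33 × 1.461 × 10^8 m² × 0.57 m = 2.748 × 10^7 m³

ΔV ≈ 2.75 × 10^7 m³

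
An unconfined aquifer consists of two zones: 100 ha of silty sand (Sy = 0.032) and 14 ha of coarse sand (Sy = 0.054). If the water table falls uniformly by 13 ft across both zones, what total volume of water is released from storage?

ΔV ≈ 1.57 × 10^5 m³

A₁ = 100 ha = 1 × 10^6 m²; A₂ = 14 ha = 1.4 × 10^5 m²
Δh = 13 ft = 3.962 m
ΔV₁ = 0.032 × 1 × 10^6 × 3.962 = 1.268 × 10^5 m³
ΔV₂ = 0.054 × 1.4 × 10^5 × 3.962 = 29960 m³
ΔV = ΔV₁ + ΔV₂ = 1.568 × 10^5 m³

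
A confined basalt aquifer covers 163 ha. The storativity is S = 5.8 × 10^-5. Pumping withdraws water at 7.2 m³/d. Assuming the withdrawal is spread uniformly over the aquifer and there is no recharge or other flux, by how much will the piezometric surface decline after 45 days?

Δh ≈ 3.43 m

A = 163 ha = 1.63 × 10^6 m²
ΔV = Q × t = 7.2 m³/d × 45 d = 324 m³
Δh = ΔV / (S × A) = 324 / (5.8 × 10^-5 × 1.63 × 10^6) = 3.427 m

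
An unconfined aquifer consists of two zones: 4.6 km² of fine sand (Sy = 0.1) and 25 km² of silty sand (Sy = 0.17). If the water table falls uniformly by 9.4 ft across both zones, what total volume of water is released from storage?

A₁ = 4.6 km² = 4.6 × 10^6 m²; A₂ = 25 km² = 2.5 × 10^7 m²
Δh = 9.4 ft = 2.865 m
ΔV₁ = 0.1 × 4.6 × 10^6 × 2.865 = 1.318 × 10^6 m³
ΔV₂ = 0.17 × 2.5 × 10^7 × 2.865 = 1.218 × 10^7 m³
ΔV = ΔV₁ + ΔV₂ = 1.349 × 10^7 m³

ΔV ≈ 1.35 × 10^7 m³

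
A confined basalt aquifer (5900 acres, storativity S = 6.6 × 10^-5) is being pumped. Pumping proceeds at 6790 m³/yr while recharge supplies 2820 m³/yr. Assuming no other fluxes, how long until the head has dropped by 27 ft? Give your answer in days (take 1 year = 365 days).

A = 5900 acres = 2.388 × 10^7 m²
Δh = 27 ft = 8.23 m
ΔV = S × A × Δh = 6.6 × 10^-5 × 2.388 × 10^7 × 8.23 = 12970 m³
Net withdrawal = 6790 − 2820 = 3970 m³/yr = 10.88 m³/d
t = ΔV / Q = 12970 m³ / 10.88 m³/d = 1192 d

t ≈ 1190 days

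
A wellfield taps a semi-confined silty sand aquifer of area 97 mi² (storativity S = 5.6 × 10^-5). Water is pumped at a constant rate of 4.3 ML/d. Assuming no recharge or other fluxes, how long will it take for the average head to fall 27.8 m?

t ≈ 91 days

A = 97 mi² = 2.512 × 10^8 m²
ΔV = S × A × Δh = 5.6 × 10^-5 × 2.512 × 10^8 × 27.8 = 3.911 × 10^5 m³
Q = 4.3 ML/d = 4300 m³/d
t = ΔV / Q = 3.911 × 10^5 m³ / 4300 m³/d = 90.96 d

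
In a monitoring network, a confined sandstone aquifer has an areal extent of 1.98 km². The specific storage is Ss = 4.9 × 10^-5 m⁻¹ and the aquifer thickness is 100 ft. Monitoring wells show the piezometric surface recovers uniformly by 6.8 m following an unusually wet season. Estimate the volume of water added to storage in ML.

ΔV ≈ 20.1 ML

b = 100 ft = 30.48 m
S = Ss × b = 4.9 × 10^-5 m⁻¹ × 30.48 m = 1.494 × 10^-3
A = 1.98 km² = 1.98 × 10^6 m²
ΔV = S × A × Δh = 0.001494 × 1.98 × 10^6 m² × 6.8 m = 20110 m³
ΔV = 20110 m³ = 20.11 ML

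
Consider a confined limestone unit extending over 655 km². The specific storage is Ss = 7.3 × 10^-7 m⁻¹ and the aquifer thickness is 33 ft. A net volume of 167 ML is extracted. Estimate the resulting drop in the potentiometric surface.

b = 33 ft = 10.06 m
S = Ss × b = 7.3 × 10^-7 m⁻¹ × 10.06 m = 7.343 × 10^-6
A = 655 km² = 6.55 × 10^8 m²
ΔV = 167 ML = 1.67 × 10^5 m³
Δh = ΔV / (S × A) = 1.67 × 10^5 m³ / (7.343 × 10^-6 × 6.55 × 10^8 m²) = 34.72 m

Δh ≈ 34.7 m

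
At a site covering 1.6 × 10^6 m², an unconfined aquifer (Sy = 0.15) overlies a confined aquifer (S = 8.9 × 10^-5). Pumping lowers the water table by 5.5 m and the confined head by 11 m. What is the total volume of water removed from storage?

Unconfined: ΔV_u = Sy × A × Δh_u = 0.15 × 1.6 × 10^6 × 5.5 = 1.32 × 10^6 m³
Confined: ΔV_c = S × A × Δh_c = 8.9 × 10^-5 × 1.6 × 10^6 × 11 = 1566 m³
Total ΔV = 1.32 × 10^6 + 1566 = 1.322 × 10^6 m³

ΔV ≈ 1.32 × 10^6 m³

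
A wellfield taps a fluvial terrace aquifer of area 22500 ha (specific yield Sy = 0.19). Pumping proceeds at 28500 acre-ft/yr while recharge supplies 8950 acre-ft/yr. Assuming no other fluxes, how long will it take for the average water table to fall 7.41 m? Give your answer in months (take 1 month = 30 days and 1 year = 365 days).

t ≈ 160 months

A = 22500 ha = 2.25 × 10^8 m²
ΔV = Sy × A × Δh = 0.19 × 2.25 × 10^8 × 7.41 = 3.168 × 10^8 m³
Net withdrawal = 28500 − 8950 = 19550 acre-ft/yr = 66070 m³/d
t = ΔV / Q = 3.168 × 10^8 m³ / 66070 m³/d = 4795 d
t = 4795 d ≈ 159.8 months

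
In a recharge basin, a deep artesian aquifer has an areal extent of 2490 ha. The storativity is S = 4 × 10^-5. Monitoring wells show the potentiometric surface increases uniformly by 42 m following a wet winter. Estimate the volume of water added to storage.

A = 2490 ha = 2.49 × 10^7 m²
ΔV = S × A × Δh = 4 × 10^-5 × 2.49 × 10^7 m² × 42 m = 41830 m³

ΔV ≈ 41800 m³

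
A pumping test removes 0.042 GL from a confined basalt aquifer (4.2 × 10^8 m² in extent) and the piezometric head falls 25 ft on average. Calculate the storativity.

Δh = 25 ft = 7.62 m
ΔV = 0.042 GL = 42000 m³
S = ΔV / (A × Δh) = 42000 m³ / (4.2 × 10^8 m² × 7.62 m) = 1.312 × 10^-5

S ≈ 1.3 × 10^-5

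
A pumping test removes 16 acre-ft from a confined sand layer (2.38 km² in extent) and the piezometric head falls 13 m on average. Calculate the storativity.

S ≈ 6.4 × 10^-4

A = 2.38 km² = 2.38 × 10^6 m²
ΔV = 16 acre-ft = 19740 m³
S = ΔV / (A × Δh) = 19740 m³ / (2.38 × 10^6 m² × 13 m) = 6.379 × 10^-4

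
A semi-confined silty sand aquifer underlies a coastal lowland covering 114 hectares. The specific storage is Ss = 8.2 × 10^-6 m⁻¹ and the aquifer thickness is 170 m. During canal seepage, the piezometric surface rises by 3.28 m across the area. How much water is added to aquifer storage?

ΔV ≈ 5210 m³

S = Ss × b = 8.2 × 10^-6 m⁻¹ × 170 m = 1.394 × 10^-3
A = 114 hectares = 1.14 × 10^6 m²
ΔV = S × A × Δh = 0.001394 × 1.14 × 10^6 m² × 3.28 m = 5212 m³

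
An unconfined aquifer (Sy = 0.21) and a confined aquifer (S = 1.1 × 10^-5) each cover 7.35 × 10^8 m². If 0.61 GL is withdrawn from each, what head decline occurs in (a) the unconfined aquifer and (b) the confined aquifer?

Δh_u ≈ 0.00395 m; Δh_c ≈ 75.4 m

ΔV = 0.61 GL = 6.1 × 10^5 m³
Unconfined: Δh_u = ΔV/(Sy·A) = 6.1 × 10^5/(0.21 × 7.35 × 10^8) = 0.003952 m
Confined: Δh_c = ΔV/(S·A) = 6.1 × 10^5/(1.1 × 10^-5 × 7.35 × 10^8) = 75.45 m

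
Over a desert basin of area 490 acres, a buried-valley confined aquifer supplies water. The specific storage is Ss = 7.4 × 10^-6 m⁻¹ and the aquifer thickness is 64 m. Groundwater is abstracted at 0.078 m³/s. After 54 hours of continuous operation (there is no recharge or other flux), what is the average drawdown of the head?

S = Ss × b = 7.4 × 10^-6 m⁻¹ × 64 m = 4.736 × 10^-4
A = 490 acres = 1.983 × 10^6 m²
Q = 0.078 m³/s = 6739 m³/d
t = 54 hours = 2.25 d
ΔV = Q × t = 6739 m³/d × 2.25 d = 15160 m³
Δh = ΔV / (S × A) = 15160 / (4.736 × 10^-4 × 1.983 × 10^6) = 16.15 m

Δh ≈ 16.1 m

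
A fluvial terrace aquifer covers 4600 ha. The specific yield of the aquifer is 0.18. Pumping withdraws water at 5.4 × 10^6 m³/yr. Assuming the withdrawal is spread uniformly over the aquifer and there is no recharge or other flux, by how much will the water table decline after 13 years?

A = 4600 ha = 4.6 × 10^7 m²
Q = 5.4 × 10^6 m³/yr = 14790 m³/d
t = 13 years = 4745 d
ΔV = Q × t = 14790 m³/d × 4745 d = 7.02 × 10^7 m³
Δh = ΔV / (Sy × A) = 7.02 × 10^7 / (0.18 × 4.6 × 10^7) = 8.478 m

Δh ≈ 8.48 m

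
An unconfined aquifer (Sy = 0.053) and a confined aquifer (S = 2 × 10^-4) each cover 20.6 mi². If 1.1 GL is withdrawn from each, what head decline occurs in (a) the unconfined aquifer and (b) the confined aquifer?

A = 20.6 mi² = 5.335 × 10^7 m²
ΔV = 1.1 GL = 1.1 × 10^6 m³
Unconfined: Δh_u = ΔV/(Sy·A) = 1.1 × 10^6/(0.053 × 5.335 × 10^7) = 0.389 m
Confined: Δh_c = ΔV/(S·A) = 1.1 × 10^6/(2 × 10^-4 × 5.335 × 10^7) = 103.1 m

Δh_u ≈ 0.389 m; Δh_c ≈ 103 m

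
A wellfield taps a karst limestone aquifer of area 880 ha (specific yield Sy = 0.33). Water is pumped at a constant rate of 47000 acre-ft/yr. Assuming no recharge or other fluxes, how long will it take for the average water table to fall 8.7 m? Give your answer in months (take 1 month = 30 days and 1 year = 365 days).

A = 880 ha = 8.8 × 10^6 m²
ΔV = Sy × A × Δh = 0.33 × 8.8 × 10^6 × 8.7 = 2.526 × 10^7 m³
Q = 47000 acre-ft/yr = 1.588 × 10^5 m³/d
t = ΔV / Q = 2.526 × 10^7 m³ / 1.588 × 10^5 m³/d = 159.1 d
t = 159.1 d ≈ 5.302 months

t ≈ 5.3 months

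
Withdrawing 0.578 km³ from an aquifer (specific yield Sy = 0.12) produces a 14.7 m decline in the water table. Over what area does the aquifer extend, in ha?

ΔV = 0.578 km³ = 5.78 × 10^8 m³
A = ΔV / (Sy × Δh) = 5.78 × 10^8 / (0.12 × 14.7) = 3.277 × 10^8 m²
A = 3.277 × 10^8 m² = 32770 ha

A ≈ 32800 ha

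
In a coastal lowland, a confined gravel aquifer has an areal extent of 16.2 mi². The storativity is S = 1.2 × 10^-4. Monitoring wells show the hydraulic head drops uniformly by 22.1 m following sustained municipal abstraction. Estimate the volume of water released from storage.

ΔV ≈ 1.11 × 10^5 m³

A = 16.2 mi² = 4.196 × 10^7 m²
ΔV = S × A × Δh = 1.2 × 10^-4 × 4.196 × 10^7 m² × 22.1 m = 1.113 × 10^5 m³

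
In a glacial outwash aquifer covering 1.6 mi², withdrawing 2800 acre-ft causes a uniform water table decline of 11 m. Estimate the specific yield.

A = 1.6 mi² = 4.144 × 10^6 m²
ΔV = 2800 acre-ft = 3.454 × 10^6 m³
Sy = ΔV / (A × Δh) = 3.454 × 10^6 m³ / (4.144 × 10^6 m² × 11 m) = 0.07577

Sy ≈ 0.076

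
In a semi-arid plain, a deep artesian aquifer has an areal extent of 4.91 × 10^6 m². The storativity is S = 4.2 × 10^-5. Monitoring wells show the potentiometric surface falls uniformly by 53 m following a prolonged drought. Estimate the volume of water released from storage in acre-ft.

ΔV ≈ 8.86 acre-ft

ΔV = S × A × Δh = 4.2 × 10^-5 × 4.91 × 10^6 m² × 53 m = 10930 m³
ΔV = 10930 m³ = 8.861 acre-ft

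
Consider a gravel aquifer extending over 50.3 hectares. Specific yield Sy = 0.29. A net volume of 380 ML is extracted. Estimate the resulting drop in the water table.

A = 50.3 hectares = 5.03 × 10^5 m²
ΔV = 380 ML = 3.8 × 10^5 m³
Δh = ΔV / (Sy × A) = 3.8 × 10^5 m³ / (0.29 × 5.03 × 10^5 m²) = 2.605 m

Δh ≈ 2.61 m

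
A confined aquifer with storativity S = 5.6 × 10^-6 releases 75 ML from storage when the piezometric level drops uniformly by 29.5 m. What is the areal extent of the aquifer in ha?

ΔV = 75 ML = 75000 m³
A = ΔV / (S × Δh) = 75000 / (5.6 × 10^-6 × 29.5) = 4.54 × 10^8 m²
A = 4.54 × 10^8 m² = 45400 ha

A ≈ 45400 ha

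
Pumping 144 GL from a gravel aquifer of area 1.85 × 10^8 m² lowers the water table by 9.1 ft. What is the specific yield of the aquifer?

Sy ≈ 0.28

Δh = 9.1 ft = 2.774 m
ΔV = 144 GL = 1.44 × 10^8 m³
Sy = ΔV / (A × Δh) = 1.44 × 10^8 m³ / (1.85 × 10^8 m² × 2.774 m) = 0.2806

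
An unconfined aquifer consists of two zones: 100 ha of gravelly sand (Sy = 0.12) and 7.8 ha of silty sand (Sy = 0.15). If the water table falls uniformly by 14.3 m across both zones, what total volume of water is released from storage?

ΔV ≈ 1.88 × 10^6 m³

A₁ = 100 ha = 1 × 10^6 m²; A₂ = 7.8 ha = 78000 m²
ΔV₁ = 0.12 × 1 × 10^6 × 14.3 = 1.716 × 10^6 m³
ΔV₂ = 0.15 × 78000 × 14.3 = 1.673 × 10^5 m³
ΔV = ΔV₁ + ΔV₂ = 1.883 × 10^6 m³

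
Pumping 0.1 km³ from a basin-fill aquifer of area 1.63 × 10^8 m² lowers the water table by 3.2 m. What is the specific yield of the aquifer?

Sy ≈ 0.19

ΔV = 0.1 km³ = 1 × 10^8 m³
Sy = ΔV / (A × Δh) = 1 × 10^8 m³ / (1.63 × 10^8 m² × 3.2 m) = 0.1917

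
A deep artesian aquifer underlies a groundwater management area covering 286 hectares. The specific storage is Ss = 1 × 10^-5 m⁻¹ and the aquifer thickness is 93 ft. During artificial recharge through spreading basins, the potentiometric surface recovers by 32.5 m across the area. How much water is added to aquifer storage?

b = 93 ft = 28.35 m
S = Ss × b = 1 × 10^-5 m⁻¹ × 28.35 m = 2.835 × 10^-4
A = 286 hectares = 2.86 × 10^6 m²
ΔV = S × A × Δh = 2.835 × 10^-4 × 2.86 × 10^6 m² × 32.5 m = 26350 m³

ΔV ≈ 26300 m³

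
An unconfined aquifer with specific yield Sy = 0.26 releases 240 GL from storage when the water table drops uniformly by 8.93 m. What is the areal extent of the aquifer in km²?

ΔV = 240 GL = 2.4 × 10^8 m³
A = ΔV / (Sy × Δh) = 2.4 × 10^8 / (0.26 × 8.93) = 1.034 × 10^8 m²
A = 1.034 × 10^8 m² = 103.4 km²

A ≈ 103 km²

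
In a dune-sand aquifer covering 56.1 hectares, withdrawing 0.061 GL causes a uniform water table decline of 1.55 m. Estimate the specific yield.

A = 56.1 hectares = 5.61 × 10^5 m²
ΔV = 0.061 GL = 61000 m³
Sy = ΔV / (A × Δh) = 61000 m³ / (5.61 × 10^5 m² × 1.55 m) = 0.07015

Sy ≈ 0.07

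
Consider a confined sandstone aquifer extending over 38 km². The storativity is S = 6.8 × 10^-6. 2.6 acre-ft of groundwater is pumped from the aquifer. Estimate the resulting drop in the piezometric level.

A = 38 km² = 3.8 × 10^7 m²
ΔV = 2.6 acre-ft = 3207 m³
Δh = ΔV / (S × A) = 3207 m³ / (6.8 × 10^-6 × 3.8 × 10^7 m²) = 12.41 m

Δh ≈ 12.4 m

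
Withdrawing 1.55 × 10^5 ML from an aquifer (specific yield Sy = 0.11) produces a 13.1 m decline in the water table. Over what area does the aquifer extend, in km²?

ΔV = 1.55 × 10^5 ML = 1.55 × 10^8 m³
A = ΔV / (Sy × Δh) = 1.55 × 10^8 / (0.11 × 13.1) = 1.076 × 10^8 m²
A = 1.076 × 10^8 m² = 107.6 km²

A ≈ 108 km²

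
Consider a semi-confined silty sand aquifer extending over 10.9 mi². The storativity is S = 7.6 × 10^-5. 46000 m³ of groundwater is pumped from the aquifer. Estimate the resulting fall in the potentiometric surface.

A = 10.9 mi² = 2.823 × 10^7 m²
Δh = ΔV / (S × A) = 46000 m³ / (7.6 × 10^-5 × 2.823 × 10^7 m²) = 21.44 m

Δh ≈ 21.4 m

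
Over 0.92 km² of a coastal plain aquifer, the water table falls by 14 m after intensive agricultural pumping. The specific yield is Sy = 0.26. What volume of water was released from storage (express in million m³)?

ΔV ≈ 3.35 million m³

A = 0.92 km² = 9.2 × 10^5 m²
ΔV = Sy × A × Δh = 0.26 × 9.2 × 10^5 m² × 14 m = 3.349 × 10^6 m³
ΔV = 3.349 × 10^6 m³ = 3.349 million m³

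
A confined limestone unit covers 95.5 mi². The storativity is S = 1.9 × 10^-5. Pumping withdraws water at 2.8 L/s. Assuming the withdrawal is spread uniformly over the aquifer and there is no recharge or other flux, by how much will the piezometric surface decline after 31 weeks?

Δh ≈ 11.2 m

A = 95.5 mi² = 2.473 × 10^8 m²
Q = 2.8 L/s = 241.9 m³/d
t = 31 weeks = 217 d
ΔV = Q × t = 241.9 m³/d × 217 d = 52500 m³
Δh = ΔV / (S × A) = 52500 / (1.9 × 10^-5 × 2.473 × 10^8) = 11.17 m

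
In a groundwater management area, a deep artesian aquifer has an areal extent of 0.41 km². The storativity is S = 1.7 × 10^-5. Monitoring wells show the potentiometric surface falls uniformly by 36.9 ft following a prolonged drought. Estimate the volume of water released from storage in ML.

A = 0.41 km² = 4.1 × 10^5 m²
Δh = 36.9 ft = 11.25 m
ΔV = S × A × Δh = 1.7 × 10^-5 × 4.1 × 10^5 m² × 11.25 m = 78.39 m³
ΔV = 78.39 m³ = 0.07839 ML

ΔV ≈ 0.0784 ML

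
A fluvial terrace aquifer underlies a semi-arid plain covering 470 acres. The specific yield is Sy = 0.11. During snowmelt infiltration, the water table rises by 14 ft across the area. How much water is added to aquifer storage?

ΔV ≈ 8.93 × 10^5 m³

A = 470 acres = 1.902 × 10^6 m²
Δh = 14 ft = 4.267 m
ΔV = Sy × A × Δh = 0.11 × 1.902 × 10^6 m² × 4.267 m = 8.928 × 10^5 m³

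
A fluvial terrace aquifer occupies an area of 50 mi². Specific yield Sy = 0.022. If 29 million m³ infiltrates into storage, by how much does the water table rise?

A = 50 mi² = 1.295 × 10^8 m²
ΔV = 29 million m³ = 2.9 × 10^7 m³
Δh = ΔV / (Sy × A) = 2.9 × 10^7 m³ / (0.022 × 1.295 × 10^8 m²) = 10.18 m

Δh ≈ 10.2 m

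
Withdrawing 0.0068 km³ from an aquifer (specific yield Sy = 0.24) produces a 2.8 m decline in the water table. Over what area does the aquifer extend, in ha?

ΔV = 0.0068 km³ = 6.8 × 10^6 m³
A = ΔV / (Sy × Δh) = 6.8 × 10^6 / (0.24 × 2.8) = 1.012 × 10^7 m²
A = 1.012 × 10^7 m² = 1012 ha

A ≈ 1010 ha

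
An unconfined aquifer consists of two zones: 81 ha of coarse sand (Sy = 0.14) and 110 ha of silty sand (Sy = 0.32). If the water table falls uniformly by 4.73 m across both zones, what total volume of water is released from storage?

ΔV ≈ 2.2 × 10^6 m³

A₁ = 81 ha = 8.1 × 10^5 m²; A₂ = 110 ha = 1.1 × 10^6 m²
ΔV₁ = 0.14 × 8.1 × 10^5 × 4.73 = 5.364 × 10^5 m³
ΔV₂ = 0.32 × 1.1 × 10^6 × 4.73 = 1.665 × 10^6 m³
ΔV = ΔV₁ + ΔV₂ = 2.201 × 10^6 m³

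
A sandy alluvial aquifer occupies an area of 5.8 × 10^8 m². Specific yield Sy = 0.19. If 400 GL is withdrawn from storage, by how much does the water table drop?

Δh ≈ 3.63 m

ΔV = 400 GL = 4 × 10^8 m³
Δh = ΔV / (Sy × A) = 4 × 10^8 m³ / (0.19 × 5.8 × 10^8 m²) = 3.63 m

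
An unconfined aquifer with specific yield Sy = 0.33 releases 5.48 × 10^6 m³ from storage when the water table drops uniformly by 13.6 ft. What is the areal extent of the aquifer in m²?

A ≈ 4.01 × 10^6 m²

Δh = 13.6 ft = 4.145 m
A = ΔV / (Sy × Δh) = 5.48 × 10^6 / (0.33 × 4.145) = 4.006 × 10^6 m²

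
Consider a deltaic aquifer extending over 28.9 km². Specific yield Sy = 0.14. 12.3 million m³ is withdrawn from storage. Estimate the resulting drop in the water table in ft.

Δh ≈ 9.97 ft

A = 28.9 km² = 2.89 × 10^7 m²
ΔV = 12.3 million m³ = 1.23 × 10^7 m³
Δh = ΔV / (Sy × A) = 1.23 × 10^7 m³ / (0.14 × 2.89 × 10^7 m²) = 3.04 m
Δh = 3.04 m = 9.974 ft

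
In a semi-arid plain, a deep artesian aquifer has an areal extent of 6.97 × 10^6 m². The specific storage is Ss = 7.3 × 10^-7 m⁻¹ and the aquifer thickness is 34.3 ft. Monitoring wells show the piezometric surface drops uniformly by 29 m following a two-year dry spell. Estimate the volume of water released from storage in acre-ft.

ΔV ≈ 1.25 acre-ft

b = 34.3 ft = 10.45 m
S = Ss × b = 7.3 × 10^-7 m⁻¹ × 10.45 m = 7.632 × 10^-6
ΔV = S × A × Δh = 7.632 × 10^-6 × 6.97 × 10^6 m² × 29 m = 1543 m³
ΔV = 1543 m³ = 1.251 acre-ft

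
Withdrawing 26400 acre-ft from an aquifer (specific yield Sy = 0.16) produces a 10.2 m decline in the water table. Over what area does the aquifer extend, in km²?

A ≈ 20 km²

ΔV = 26400 acre-ft = 3.256 × 10^7 m³
A = ΔV / (Sy × Δh) = 3.256 × 10^7 / (0.16 × 10.2) = 1.995 × 10^7 m²
A = 1.995 × 10^7 m² = 19.95 km²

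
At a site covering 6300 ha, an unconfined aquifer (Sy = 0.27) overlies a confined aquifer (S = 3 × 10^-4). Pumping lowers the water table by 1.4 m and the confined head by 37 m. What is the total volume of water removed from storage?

ΔV ≈ 2.45 × 10^7 m³

A = 6300 ha = 6.3 × 10^7 m²
Unconfined: ΔV_u = Sy × A × Δh_u = 0.27 × 6.3 × 10^7 × 1.4 = 2.381 × 10^7 m³
Confined: ΔV_c = S × A × Δh_c = 3 × 10^-4 × 6.3 × 10^7 × 37 = 6.993 × 10^5 m³
Total ΔV = 2.381 × 10^7 + 6.993 × 10^5 = 2.451 × 10^7 m³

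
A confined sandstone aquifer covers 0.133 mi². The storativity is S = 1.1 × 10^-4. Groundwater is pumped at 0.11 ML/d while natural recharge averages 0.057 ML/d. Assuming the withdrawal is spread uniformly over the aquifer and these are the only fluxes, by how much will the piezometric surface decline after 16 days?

A = 0.133 mi² = 3.445 × 10^5 m²
Net abstraction = 0.11 − 0.057 = 0.053 ML/d
Q_net = 0.053 ML/d = 53 m³/d
ΔV = Q × t = 53 m³/d × 16 d = 848 m³
Δh = ΔV / (S × A) = 848 / (1.1 × 10^-4 × 3.445 × 10^5) = 22.38 m

Δh ≈ 22.4 m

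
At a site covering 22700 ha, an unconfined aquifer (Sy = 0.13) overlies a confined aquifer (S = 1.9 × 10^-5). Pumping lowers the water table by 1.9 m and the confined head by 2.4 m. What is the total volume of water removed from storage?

A = 22700 ha = 2.27 × 10^8 m²
Unconfined: ΔV_u = Sy × A × Δh_u = 0.13 × 2.27 × 10^8 × 1.9 = 5.607 × 10^7 m³
Confined: ΔV_c = S × A × Δh_c = 1.9 × 10^-5 × 2.27 × 10^8 × 2.4 = 10350 m³
Total ΔV = 5.607 × 10^7 + 10350 = 5.608 × 10^7 m³

ΔV ≈ 5.61 × 10^7 m³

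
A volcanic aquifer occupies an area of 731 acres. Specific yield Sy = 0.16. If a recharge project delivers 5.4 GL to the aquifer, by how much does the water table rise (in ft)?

A = 731 acres = 2.958 × 10^6 m²
ΔV = 5.4 GL = 5.4 × 10^6 m³
Δh = ΔV / (Sy × A) = 5.4 × 10^6 m³ / (0.16 × 2.958 × 10^6 m²) = 11.41 m
Δh = 11.41 m = 37.43 ft

Δh ≈ 37.4 ft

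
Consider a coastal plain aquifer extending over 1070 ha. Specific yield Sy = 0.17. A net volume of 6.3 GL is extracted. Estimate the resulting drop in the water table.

Δh ≈ 3.46 m

A = 1070 ha = 1.07 × 10^7 m²
ΔV = 6.3 GL = 6.3 × 10^6 m³
Δh = ΔV / (Sy × A) = 6.3 × 10^6 m³ / (0.17 × 1.07 × 10^7 m²) = 3.463 m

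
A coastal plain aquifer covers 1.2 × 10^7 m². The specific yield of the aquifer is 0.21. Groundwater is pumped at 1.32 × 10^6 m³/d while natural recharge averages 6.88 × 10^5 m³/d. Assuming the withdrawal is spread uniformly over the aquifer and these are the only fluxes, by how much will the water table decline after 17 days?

Δh ≈ 4.26 m

Net abstraction = 1.32 × 10^6 − 6.88 × 10^5 = 6.32 × 10^5 m³/d
ΔV = Q × t = 6.32 × 10^5 m³/d × 17 d = 1.074 × 10^7 m³
Δh = ΔV / (Sy × A) = 1.074 × 10^7 / (0.21 × 1.2 × 10^7) = 4.263 m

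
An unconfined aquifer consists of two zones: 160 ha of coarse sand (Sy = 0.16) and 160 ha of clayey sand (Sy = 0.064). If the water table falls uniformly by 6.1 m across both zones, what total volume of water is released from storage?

ΔV ≈ 2.19 × 10^6 m³

A₁ = 160 ha = 1.6 × 10^6 m²; A₂ = 160 ha = 1.6 × 10^6 m²
ΔV₁ = 0.16 × 1.6 × 10^6 × 6.1 = 1.562 × 10^6 m³
ΔV₂ = 0.064 × 1.6 × 10^6 × 6.1 = 6.246 × 10^5 m³
ΔV = ΔV₁ + ΔV₂ = 2.186 × 10^6 m³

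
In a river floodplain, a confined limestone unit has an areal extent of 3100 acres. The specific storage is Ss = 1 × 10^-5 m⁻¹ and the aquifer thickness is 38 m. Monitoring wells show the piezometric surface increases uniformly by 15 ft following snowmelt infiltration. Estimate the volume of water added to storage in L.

S = Ss × b = 1 × 10^-5 m⁻¹ × 38 m = 3.8 × 10^-4
A = 3100 acres = 1.255 × 10^7 m²
Δh = 15 ft = 4.572 m
ΔV = S × A × Δh = 3.8 × 10^-4 × 1.255 × 10^7 m² × 4.572 m = 21800 m³
ΔV = 21800 m³ = 2.18 × 10^7 L

ΔV ≈ 2.18 × 10^7 L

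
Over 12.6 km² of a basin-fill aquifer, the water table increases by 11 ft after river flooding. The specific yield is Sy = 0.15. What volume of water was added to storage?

ΔV ≈ 6.34 × 10^6 m³

A = 12.6 km² = 1.26 × 10^7 m²
Δh = 11 ft = 3.353 m
ΔV = Sy × A × Δh = 0.15 × 1.26 × 10^7 m² × 3.353 m = 6.337 × 10^6 m³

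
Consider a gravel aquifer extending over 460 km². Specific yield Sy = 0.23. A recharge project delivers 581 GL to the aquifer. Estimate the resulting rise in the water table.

A = 460 km² = 4.6 × 10^8 m²
ΔV = 581 GL = 5.81 × 10^8 m³
Δh = ΔV / (Sy × A) = 5.81 × 10^8 m³ / (0.23 × 4.6 × 10^8 m²) = 5.491 m

Δh ≈ 5.49 m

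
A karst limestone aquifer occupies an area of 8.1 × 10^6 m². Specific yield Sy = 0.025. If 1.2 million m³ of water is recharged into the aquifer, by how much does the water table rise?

ΔV = 1.2 million m³ = 1.2 × 10^6 m³
Δh = ΔV / (Sy × A) = 1.2 × 10^6 m³ / (0.025 × 8.1 × 10^6 m²) = 5.926 m

Δh ≈ 5.93 m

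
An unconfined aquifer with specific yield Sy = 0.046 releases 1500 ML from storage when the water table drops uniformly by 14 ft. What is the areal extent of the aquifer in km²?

Δh = 14 ft = 4.267 m
ΔV = 1500 ML = 1.5 × 10^6 m³
A = ΔV / (Sy × Δh) = 1.5 × 10^6 / (0.046 × 4.267) = 7.642 × 10^6 m²
A = 7.642 × 10^6 m² = 7.642 km²

A ≈ 7.64 km²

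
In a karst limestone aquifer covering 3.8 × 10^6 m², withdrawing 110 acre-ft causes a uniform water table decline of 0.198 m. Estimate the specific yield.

Sy ≈ 0.18

ΔV = 110 acre-ft = 1.357 × 10^5 m³
Sy = ΔV / (A × Δh) = 1.357 × 10^5 m³ / (3.8 × 10^6 m² × 0.198 m) = 0.1803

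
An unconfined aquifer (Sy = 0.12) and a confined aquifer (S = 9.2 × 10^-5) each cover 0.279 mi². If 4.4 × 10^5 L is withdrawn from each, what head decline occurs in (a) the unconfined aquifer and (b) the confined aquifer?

A = 0.279 mi² = 7.226 × 10^5 m²
ΔV = 4.4 × 10^5 L = 440 m³
Unconfined: Δh_u = ΔV/(Sy·A) = 440/(0.12 × 7.226 × 10^5) = 0.005074 m
Confined: Δh_c = ΔV/(S·A) = 440/(9.2 × 10^-5 × 7.226 × 10^5) = 6.619 m

Δh_u ≈ 0.00507 m; Δh_c ≈ 6.62 m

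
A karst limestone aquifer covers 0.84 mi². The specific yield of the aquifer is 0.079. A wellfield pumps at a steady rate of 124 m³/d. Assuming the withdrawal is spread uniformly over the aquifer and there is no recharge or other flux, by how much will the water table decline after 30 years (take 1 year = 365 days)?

Δh ≈ 7.9 m

A = 0.84 mi² = 2.176 × 10^6 m²
t = 30 years = 10950 d
ΔV = Q × t = 124 m³/d × 10950 d = 1.358 × 10^6 m³
Δh = ΔV / (Sy × A) = 1.358 × 10^6 / (0.079 × 2.176 × 10^6) = 7.9 m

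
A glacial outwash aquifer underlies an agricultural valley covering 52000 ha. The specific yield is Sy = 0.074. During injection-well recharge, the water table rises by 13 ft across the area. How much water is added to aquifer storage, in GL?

A = 52000 ha = 5.2 × 10^8 m²
Δh = 13 ft = 3.962 m
ΔV = Sy × A × Δh = 0.074 × 5.2 × 10^8 m² × 3.962 m = 1.525 × 10^8 m³
ΔV = 1.525 × 10^8 m³ = 152.5 GL

ΔV ≈ 152 GL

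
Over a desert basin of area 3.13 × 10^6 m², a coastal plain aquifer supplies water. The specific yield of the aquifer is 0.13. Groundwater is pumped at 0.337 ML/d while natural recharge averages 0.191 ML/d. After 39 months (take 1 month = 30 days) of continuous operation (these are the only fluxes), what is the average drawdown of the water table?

Net abstraction = 0.337 − 0.191 = 0.146 ML/d
Q_net = 0.146 ML/d = 146 m³/d
t = 39 months = 1170 d
ΔV = Q × t = 146 m³/d × 1170 d = 1.708 × 10^5 m³
Δh = ΔV / (Sy × A) = 1.708 × 10^5 / (0.13 × 3.13 × 10^6) = 0.4198 m

Δh ≈ 0.42 m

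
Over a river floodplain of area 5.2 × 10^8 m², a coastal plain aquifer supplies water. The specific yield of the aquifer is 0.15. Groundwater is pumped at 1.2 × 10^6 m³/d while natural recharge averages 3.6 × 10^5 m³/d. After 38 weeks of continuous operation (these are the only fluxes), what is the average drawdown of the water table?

Δh ≈ 2.86 m

Net abstraction = 1.2 × 10^6 − 3.6 × 10^5 = 8.4 × 10^5 m³/d
t = 38 weeks = 266 d
ΔV = Q × t = 8.4 × 10^5 m³/d × 266 d = 2.234 × 10^8 m³
Δh = ΔV / (Sy × A) = 2.234 × 10^8 / (0.15 × 5.2 × 10^8) = 2.865 m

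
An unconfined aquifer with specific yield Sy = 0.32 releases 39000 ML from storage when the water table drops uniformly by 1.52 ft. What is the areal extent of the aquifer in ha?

Δh = 1.52 ft = 0.4633 m
ΔV = 39000 ML = 3.9 × 10^7 m³
A = ΔV / (Sy × Δh) = 3.9 × 10^7 / (0.32 × 0.4633) = 2.631 × 10^8 m²
A = 2.631 × 10^8 m² = 26310 ha

A ≈ 26300 ha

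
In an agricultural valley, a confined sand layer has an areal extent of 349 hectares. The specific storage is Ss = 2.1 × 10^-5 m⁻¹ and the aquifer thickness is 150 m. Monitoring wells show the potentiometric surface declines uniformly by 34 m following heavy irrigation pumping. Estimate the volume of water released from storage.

S = Ss × b = 2.1 × 10^-5 m⁻¹ × 150 m = 3.15 × 10^-3
A = 349 hectares = 3.49 × 10^6 m²
ΔV = S × A × Δh = 0.00315 × 3.49 × 10^6 m² × 34 m = 3.738 × 10^5 m³

ΔV ≈ 3.74 × 10^5 m³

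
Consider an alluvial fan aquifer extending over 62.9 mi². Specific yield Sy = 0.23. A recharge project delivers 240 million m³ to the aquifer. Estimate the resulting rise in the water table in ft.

Δh ≈ 21 ft

A = 62.9 mi² = 1.629 × 10^8 m²
ΔV = 240 million m³ = 2.4 × 10^8 m³
Δh = ΔV / (Sy × A) = 2.4 × 10^8 m³ / (0.23 × 1.629 × 10^8 m²) = 6.405 m
Δh = 6.405 m = 21.01 ft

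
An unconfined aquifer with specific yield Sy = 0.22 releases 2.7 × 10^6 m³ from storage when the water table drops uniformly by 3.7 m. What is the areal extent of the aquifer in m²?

A ≈ 3.32 × 10^6 m²

A = ΔV / (Sy × Δh) = 2.7 × 10^6 / (0.22 × 3.7) = 3.317 × 10^6 m²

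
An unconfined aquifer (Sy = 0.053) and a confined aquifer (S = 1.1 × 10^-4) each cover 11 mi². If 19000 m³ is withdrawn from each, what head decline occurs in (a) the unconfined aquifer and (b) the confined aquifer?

A = 11 mi² = 2.849 × 10^7 m²
Unconfined: Δh_u = ΔV/(Sy·A) = 19000/(0.053 × 2.849 × 10^7) = 0.01258 m
Confined: Δh_c = ΔV/(S·A) = 19000/(1.1 × 10^-4 × 2.849 × 10^7) = 6.063 m

Δh_u ≈ 0.0126 m; Δh_c ≈ 6.06 m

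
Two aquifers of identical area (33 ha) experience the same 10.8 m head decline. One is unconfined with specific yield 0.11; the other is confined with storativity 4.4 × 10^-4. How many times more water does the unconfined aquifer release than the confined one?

ΔV_u / ΔV_c ≈ 250

A = 33 ha = 3.3 × 10^5 m²
Unconfined: ΔV_u = Sy × A × Δh = 0.11 × 3.3 × 10^5 × 10.8 = 3.92 × 10^5 m³
Confined: ΔV_c = S × A × Δh = 4.4 × 10^-4 × 3.3 × 10^5 × 10.8 = 1568 m³
Ratio = ΔV_u / ΔV_c = Sy / S = 0.11 / 4.4 × 10^-4 = 250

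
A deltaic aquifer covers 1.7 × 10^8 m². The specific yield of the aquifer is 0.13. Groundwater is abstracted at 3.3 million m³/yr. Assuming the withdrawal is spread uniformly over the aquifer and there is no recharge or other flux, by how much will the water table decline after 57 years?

Q = 3.3 million m³/yr = 9041 m³/d
t = 57 years = 20800 d
ΔV = Q × t = 9041 m³/d × 20800 d = 1.881 × 10^8 m³
Δh = ΔV / (Sy × A) = 1.881 × 10^8 / (0.13 × 1.7 × 10^8) = 8.511 m

Δh ≈ 8.51 m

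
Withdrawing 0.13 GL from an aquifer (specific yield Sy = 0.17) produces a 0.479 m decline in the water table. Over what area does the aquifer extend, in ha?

ΔV = 0.13 GL = 1.3 × 10^5 m³
A = ΔV / (Sy × Δh) = 1.3 × 10^5 / (0.17 × 0.479) = 1.596 × 10^6 m²
A = 1.596 × 10^6 m² = 159.6 ha

A ≈ 160 ha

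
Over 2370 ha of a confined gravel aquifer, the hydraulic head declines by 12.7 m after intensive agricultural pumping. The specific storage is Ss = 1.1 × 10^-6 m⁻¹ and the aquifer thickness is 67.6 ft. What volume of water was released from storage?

ΔV ≈ 6820 m³

b = 67.6 ft = 20.6 m
S = Ss × b = 1.1 × 10^-6 m⁻¹ × 20.6 m = 2.266 × 10^-5
A = 2370 ha = 2.37 × 10^7 m²
ΔV = S × A × Δh = 2.266 × 10^-5 × 2.37 × 10^7 m² × 12.7 m = 6822 m³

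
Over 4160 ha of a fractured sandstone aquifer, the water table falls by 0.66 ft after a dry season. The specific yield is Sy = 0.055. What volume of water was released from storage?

ΔV ≈ 4.6 × 10^5 m³

A = 4160 ha = 4.16 × 10^7 m²
Δh = 0.66 ft = 0.2012 m
ΔV = Sy × A × Δh = 0.055 × 4.16 × 10^7 m² × 0.2012 m = 4.603 × 10^5 m³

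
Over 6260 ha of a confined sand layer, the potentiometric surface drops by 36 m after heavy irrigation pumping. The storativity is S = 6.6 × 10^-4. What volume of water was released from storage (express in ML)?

A = 6260 ha = 6.26 × 10^7 m²
ΔV = S × A × Δh = 6.6 × 10^-4 × 6.26 × 10^7 m² × 36 m = 1.487 × 10^6 m³
ΔV = 1.487 × 10^6 m³ = 1487 ML

ΔV ≈ 1490 ML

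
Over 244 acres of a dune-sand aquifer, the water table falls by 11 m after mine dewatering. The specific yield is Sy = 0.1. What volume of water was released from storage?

A = 244 acres = 9.874 × 10^5 m²
ΔV = Sy × A × Δh = 0.1 × 9.874 × 10^5 m² × 11 m = 1.086 × 10^6 m³

ΔV ≈ 1.09 × 10^6 m³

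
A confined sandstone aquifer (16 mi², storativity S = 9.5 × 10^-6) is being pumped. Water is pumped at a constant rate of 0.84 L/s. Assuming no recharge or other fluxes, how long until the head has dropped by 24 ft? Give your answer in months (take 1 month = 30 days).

A = 16 mi² = 4.144 × 10^7 m²
Δh = 24 ft = 7.315 m
ΔV = S × A × Δh = 9.5 × 10^-6 × 4.144 × 10^7 × 7.315 = 2880 m³
Q = 0.84 L/s = 72.58 m³/d
t = ΔV / Q = 2880 m³ / 72.58 m³/d = 39.68 d
t = 39.68 d ≈ 1.323 months

t ≈ 1.32 months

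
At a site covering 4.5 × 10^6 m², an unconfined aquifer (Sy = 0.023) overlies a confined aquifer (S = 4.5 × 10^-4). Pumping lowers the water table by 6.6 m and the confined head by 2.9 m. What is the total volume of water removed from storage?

Unconfined: ΔV_u = Sy × A × Δh_u = 0.023 × 4.5 × 10^6 × 6.6 = 6.831 × 10^5 m³
Confined: ΔV_c = S × A × Δh_c = 4.5 × 10^-4 × 4.5 × 10^6 × 2.9 = 5872 m³
Total ΔV = 6.831 × 10^5 + 5872 = 6.89 × 10^5 m³

ΔV ≈ 6.89 × 10^5 m³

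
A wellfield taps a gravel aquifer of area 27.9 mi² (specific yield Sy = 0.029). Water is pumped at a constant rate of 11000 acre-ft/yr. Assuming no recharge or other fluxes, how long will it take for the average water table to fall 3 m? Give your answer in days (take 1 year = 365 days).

t ≈ 169 days

A = 27.9 mi² = 7.226 × 10^7 m²
ΔV = Sy × A × Δh = 0.029 × 7.226 × 10^7 × 3 = 6.287 × 10^6 m³
Q = 11000 acre-ft/yr = 37170 m³/d
t = ΔV / Q = 6.287 × 10^6 m³ / 37170 m³/d = 169.1 d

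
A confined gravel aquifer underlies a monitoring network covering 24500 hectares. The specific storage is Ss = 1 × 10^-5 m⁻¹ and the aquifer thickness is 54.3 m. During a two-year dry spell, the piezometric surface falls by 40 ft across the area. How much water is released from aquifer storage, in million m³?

S = Ss × b = 1 × 10^-5 m⁻¹ × 54.3 m = 5.43 × 10^-4
A = 24500 hectares = 2.45 × 10^8 m²
Δh = 40 ft = 12.19 m
ΔV = S × A × Δh = 5.43 × 10^-4 × 2.45 × 10^8 m² × 12.19 m = 1.622 × 10^6 m³
ΔV = 1.622 × 10^6 m³ = 1.622 million m³

ΔV ≈ 1.62 million m³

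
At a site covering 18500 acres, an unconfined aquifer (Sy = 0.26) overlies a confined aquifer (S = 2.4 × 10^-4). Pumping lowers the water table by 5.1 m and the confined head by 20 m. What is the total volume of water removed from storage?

ΔV ≈ 9.96 × 10^7 m³

A = 18500 acres = 7.487 × 10^7 m²
Unconfined: ΔV_u = Sy × A × Δh_u = 0.26 × 7.487 × 10^7 × 5.1 = 9.927 × 10^7 m³
Confined: ΔV_c = S × A × Δh_c = 2.4 × 10^-4 × 7.487 × 10^7 × 20 = 3.594 × 10^5 m³
Total ΔV = 9.927 × 10^7 + 3.594 × 10^5 = 9.963 × 10^7 m³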